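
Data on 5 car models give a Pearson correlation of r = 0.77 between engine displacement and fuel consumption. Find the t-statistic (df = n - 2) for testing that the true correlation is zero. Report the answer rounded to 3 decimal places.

2.090

1 − r² = 1 − 0.5929 = 0.4071;  √(1−r²) = 0.638044
√(n−2) = √3 = 1.732051
t = r·√(n−2)/√(1−r²) = 0.77 · 1.732051 / 0.638044 = 2.090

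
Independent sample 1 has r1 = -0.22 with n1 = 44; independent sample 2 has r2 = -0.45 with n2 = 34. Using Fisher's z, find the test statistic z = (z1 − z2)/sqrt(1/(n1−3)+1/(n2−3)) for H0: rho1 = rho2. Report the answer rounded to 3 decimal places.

Fisher z-transforms: z1 = atanh(-0.22) = -0.223656, z2 = atanh(-0.45) = -0.484700; difference d = 0.261044
Var(d) = 1/41 + 1/31 = 0.0243902 + 0.0322581 = 0.0566483
z = d/√Var(d) = 0.261044 / √0.0566483 = 0.261044 / 0.238009 = 1.097

1.097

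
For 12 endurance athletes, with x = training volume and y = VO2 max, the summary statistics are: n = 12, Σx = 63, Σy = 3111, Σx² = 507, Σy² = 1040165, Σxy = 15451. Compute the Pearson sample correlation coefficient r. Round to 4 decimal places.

S_xy = nΣxy − ΣxΣy = 12·15451 − 63·3111 = 185412 − 195993 = -10581
S_xx = nΣx² − (Σx)² = 12·507 − 63² = 6084 − 3969 = 2115
S_yy = nΣy² − (Σy)² = 12·1040165 − 3111² = 12481980 − 9678321 = 2803659
r = S_xy / √(S_xx·S_yy) = -10581 / √(2115·2803659) = -10581 / √5929738785 = -10581 / 77004.7972 = -0.1374

-0.1374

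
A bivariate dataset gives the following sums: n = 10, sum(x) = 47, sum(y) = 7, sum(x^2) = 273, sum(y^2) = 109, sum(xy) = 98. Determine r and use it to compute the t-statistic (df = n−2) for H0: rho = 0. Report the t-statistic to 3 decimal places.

5.348

S_xy = nΣxy − ΣxΣy = 10·98 − 47·7 = 980 − 329 = 651
S_xx = nΣx² − (Σx)² = 10·273 − 47² = 2730 − 2209 = 521
S_yy = nΣy² − (Σy)² = 10·109 − 7² = 1090 − 49 = 1041
r = S_xy / √(S_xx·S_yy) = 651 / √(521·1041) = 651 / √542361 = 651 / 736.4516 = 0.8840
t = r·√(n−2)/√(1−r²) = 0.8840·√8 / √(1−0.781456) = 2.500330 / 0.467487 = 5.348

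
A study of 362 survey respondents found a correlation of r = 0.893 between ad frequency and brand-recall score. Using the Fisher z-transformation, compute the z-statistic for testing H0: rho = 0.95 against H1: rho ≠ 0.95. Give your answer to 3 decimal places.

-7.489

z_r = atanh(0.893) = 1.436545,  z_0 = atanh(0.95) = 1.831781
SE = 1/√(n−3) = 1/√359 = 0.052778
z = (z_r − z_0)/SE = (1.436545 − 1.831781) / 0.052778 = -0.395236 / 0.052778 = -7.489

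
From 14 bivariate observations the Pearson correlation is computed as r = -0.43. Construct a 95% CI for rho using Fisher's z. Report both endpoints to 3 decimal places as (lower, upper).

z_r = atanh(-0.43) = -0.459897;  SE = 1/√(n−3) = 1/√11 = 0.301511
z-limits: -0.459897 ± 1.960·0.301511 = -0.459897 ± 0.590962 = [-1.050859, 0.131065]
ρ-limits: (tanh -1.050859, tanh 0.131065) = (-0.782, 0.130)

(-0.782, 0.130)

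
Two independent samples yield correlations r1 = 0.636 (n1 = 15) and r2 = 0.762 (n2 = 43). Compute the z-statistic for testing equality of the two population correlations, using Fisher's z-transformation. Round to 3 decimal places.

-0.758

Fisher z-transforms: z1 = atanh(0.636) = 0.751428, z2 = atanh(0.762) = 1.000967; difference d = -0.249539
Var(d) = 1/12 + 1/40 = 0.0833333 + 0.0250000 = 0.1083333
z = d/√Var(d) = -0.249539 / √0.1083333 = -0.249539 / 0.329140 = -0.758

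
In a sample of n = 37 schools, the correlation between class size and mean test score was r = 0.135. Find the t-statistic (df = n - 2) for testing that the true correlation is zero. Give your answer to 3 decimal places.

0.806

t = r·√(n−2) / √(1−r²) with r = 0.135, n = 37
  = 0.135·√35 / √(1 − 0.018225)
  = 0.135·5.916080 / 0.990846
  = 0.798671 / 0.990846 = 0.806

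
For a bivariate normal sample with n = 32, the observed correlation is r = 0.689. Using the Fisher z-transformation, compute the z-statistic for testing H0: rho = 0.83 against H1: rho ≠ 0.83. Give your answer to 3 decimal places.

z_r = atanh(0.689) = 0.846050,  z_0 = atanh(0.83) = 1.188136
SE = 1/√(n−3) = 1/√29 = 0.185695
z = (z_r − z_0)/SE = (0.846050 − 1.188136) / 0.185695 = -0.342086 / 0.185695 = -1.842

-1.842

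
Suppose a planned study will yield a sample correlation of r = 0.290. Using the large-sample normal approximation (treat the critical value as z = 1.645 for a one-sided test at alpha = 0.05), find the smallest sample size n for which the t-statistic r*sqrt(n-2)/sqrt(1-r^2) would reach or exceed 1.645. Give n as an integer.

32

r√(n−2)/√(1−r²) ≥ 1.645  ⇔  n−2 ≥ (1.645)²·(1−r²)/r²
(1−r²)/r² = (1−0.084100)/0.084100 = 10.8906
n ≥ 2 + 2.706025·10.8906 = 2 + 29.4702 = 31.4702
⌈31.4702⌉ = 32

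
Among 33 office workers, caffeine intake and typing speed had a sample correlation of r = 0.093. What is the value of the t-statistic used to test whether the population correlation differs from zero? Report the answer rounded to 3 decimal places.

0.520

t = r·√(n−2) / √(1−r²) with r = 0.093, n = 33
  = 0.093·√31 / √(1 − 0.008649)
  = 0.093·5.567764 / 0.995666
  = 0.517802 / 0.995666 = 0.520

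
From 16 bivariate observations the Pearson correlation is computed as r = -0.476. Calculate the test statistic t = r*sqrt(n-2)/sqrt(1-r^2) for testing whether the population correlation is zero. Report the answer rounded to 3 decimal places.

1 − r² = 1 − 0.226576 = 0.773424;  √(1−r²) = 0.879445
√(n−2) = √14 = 3.741657
t = r·√(n−2)/√(1−r²) = -0.476 · 3.741657 / 0.879445 = -2.025

-2.025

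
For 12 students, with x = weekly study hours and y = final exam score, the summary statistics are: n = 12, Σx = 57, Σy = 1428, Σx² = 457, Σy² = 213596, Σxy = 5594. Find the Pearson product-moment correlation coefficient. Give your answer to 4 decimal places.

-0.4169

Numerator: nΣxy − (Σx)(Σy) = 12·5594 − (57)(1428) = -14268
Denominator: √[(nΣx²−(Σx)²)(nΣy²−(Σy)²)]
  nΣx²−(Σx)² = 12·457 − 3249 = 2235;  nΣy²−(Σy)² = 12·213596 − 2039184 = 523968
  √(2235·523968) = √1171068480 = 34220.8778
r = -14268 / 34220.8778 = -0.4169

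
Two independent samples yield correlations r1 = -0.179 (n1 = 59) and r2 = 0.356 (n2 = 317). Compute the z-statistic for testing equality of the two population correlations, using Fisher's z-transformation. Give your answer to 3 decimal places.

-3.814

Fisher z-transforms: z1 = atanh(-0.179) = -0.180949, z2 = atanh(0.356) = 0.372298; difference d = -0.553247
Var(d) = 1/56 + 1/314 = 0.0178571 + 0.0031847 = 0.0210418
z = d/√Var(d) = -0.553247 / √0.0210418 = -0.553247 / 0.145058 = -3.814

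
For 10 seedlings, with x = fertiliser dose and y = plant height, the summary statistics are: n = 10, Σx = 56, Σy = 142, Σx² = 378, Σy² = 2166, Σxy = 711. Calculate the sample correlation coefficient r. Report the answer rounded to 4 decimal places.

-0.8578

S_xy = nΣxy − ΣxΣy = 10·711 − 56·142 = 7110 − 7952 = -842
S_xx = nΣx² − (Σx)² = 10·378 − 56² = 3780 − 3136 = 644
S_yy = nΣy² − (Σy)² = 10·2166 − 142² = 21660 − 20164 = 1496
r = S_xy / √(S_xx·S_yy) = -842 / √(644·1496) = -842 / √963424 = -842 / 981.5416 = -0.8578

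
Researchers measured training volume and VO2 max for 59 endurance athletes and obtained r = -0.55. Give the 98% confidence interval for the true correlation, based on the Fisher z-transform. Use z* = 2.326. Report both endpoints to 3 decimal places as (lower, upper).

(-0.730, -0.298)

z_r = atanh(-0.55) = -0.618381;  SE = 1/√(n−3) = 1/√56 = 0.133631
z-limits: -0.618381 ± 2.326·0.133631 = -0.618381 ± 0.310826 = [-0.929207, -0.307555]
ρ-limits: (tanh -0.929207, tanh -0.307555) = (-0.730, -0.298)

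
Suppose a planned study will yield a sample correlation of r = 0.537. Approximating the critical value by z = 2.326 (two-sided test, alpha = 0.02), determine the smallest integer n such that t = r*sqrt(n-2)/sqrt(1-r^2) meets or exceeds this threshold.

Need r·√(n−2)/√(1−r²) ≥ 2.326
√(n−2) ≥ 2.326·√(1−0.288369) / 0.537 = 2.326·0.843582 / 0.537 = 3.6540
n−2 ≥ 13.3517  ⇒  n ≥ 15.3517
Smallest integer n = 16

16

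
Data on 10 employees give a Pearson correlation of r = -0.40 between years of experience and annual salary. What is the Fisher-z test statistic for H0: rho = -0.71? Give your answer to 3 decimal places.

z_r = atanh(-0.40) = -0.423649,  z_0 = atanh(-0.71) = -0.887184
SE = 1/√(n−3) = 1/√7 = 0.377964
z = (z_r − z_0)/SE = (-0.423649 − (-0.887184)) / 0.377964 = 0.463535 / 0.377964 = 1.226

1.226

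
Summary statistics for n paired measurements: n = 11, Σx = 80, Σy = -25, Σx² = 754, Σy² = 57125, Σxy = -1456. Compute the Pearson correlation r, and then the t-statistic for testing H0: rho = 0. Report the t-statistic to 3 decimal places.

S_xy = nΣxy − ΣxΣy = 11·(-1456) − 80·(-25) = -16016 − (-2000) = -14016
S_xx = nΣx² − (Σx)² = 11·754 − 80² = 8294 − 6400 = 1894
S_yy = nΣy² − (Σy)² = 11·57125 − (-25)² = 628375 − 625 = 627750
r = S_xy / √(S_xx·S_yy) = -14016 / √(1894·627750) = -14016 / √1188958500 = -14016 / 34481.2775 = -0.4065
t = r·√(n−2)/√(1−r²) = -0.4065·√9 / √(1−0.165242) = -1.219500 / 0.913651 = -1.335

-1.335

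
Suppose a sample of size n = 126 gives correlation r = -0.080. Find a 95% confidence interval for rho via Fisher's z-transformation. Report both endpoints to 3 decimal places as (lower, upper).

(-0.251, 0.096)

Fisher z: z_r = atanh(r) = ½·ln((1+(-0.080))/(1−(-0.080))) = -0.080171
SE(z) = 1/√(n−3) = 1/√123 = 0.090167
95% ⇒ z* = 1.960; margin = 1.960·0.090167 = 0.176727
CI on z-scale: (-0.256898, 0.096556)
Back-transform: tanh(-0.256898) = -0.251392, tanh(0.096556) = 0.096257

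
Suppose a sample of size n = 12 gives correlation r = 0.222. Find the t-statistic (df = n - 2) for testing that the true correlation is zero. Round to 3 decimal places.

1 − r² = 1 − 0.049284 = 0.950716;  √(1−r²) = 0.975047
√(n−2) = √10 = 3.162278
t = r·√(n−2)/√(1−r²) = 0.222 · 3.162278 / 0.975047 = 0.720

0.720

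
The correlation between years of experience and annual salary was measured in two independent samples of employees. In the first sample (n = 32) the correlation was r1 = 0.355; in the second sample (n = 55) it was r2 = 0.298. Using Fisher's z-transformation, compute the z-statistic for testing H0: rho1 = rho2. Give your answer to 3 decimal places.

Fisher z-transforms: z1 = atanh(0.355) = 0.371153, z2 = atanh(0.298) = 0.307323; difference d = 0.063830
Var(d) = 1/29 + 1/52 = 0.0344828 + 0.0192308 = 0.0537136
z = d/√Var(d) = 0.063830 / √0.0537136 = 0.063830 / 0.231762 = 0.275

0.275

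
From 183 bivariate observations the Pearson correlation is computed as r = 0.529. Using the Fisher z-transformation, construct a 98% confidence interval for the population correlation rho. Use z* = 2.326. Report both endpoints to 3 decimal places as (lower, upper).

(0.393, 0.642)

Fisher z: z_r = atanh(r) = ½·ln((1+0.529)/(1−0.529)) = 0.588756
SE(z) = 1/√(n−3) = 1/√180 = 0.074536
98% ⇒ z* = 2.326; margin = 2.326·0.074536 = 0.173371
CI on z-scale: (0.415385, 0.762127)
Back-transform: tanh(0.415385) = 0.393035, tanh(0.762127) = 0.642328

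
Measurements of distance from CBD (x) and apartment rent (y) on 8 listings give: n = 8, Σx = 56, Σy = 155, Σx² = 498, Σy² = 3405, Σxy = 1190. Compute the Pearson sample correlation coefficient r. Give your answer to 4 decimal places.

0.5087

S_xy = nΣxy − ΣxΣy = 8·1190 − 56·155 = 9520 − 8680 = 840
S_xx = nΣx² − (Σx)² = 8·498 − 56² = 3984 − 3136 = 848
S_yy = nΣy² − (Σy)² = 8·3405 − 155² = 27240 − 24025 = 3215
r = S_xy / √(S_xx·S_yy) = 840 / √(848·3215) = 840 / √2726320 = 840 / 1651.1572 = 0.5087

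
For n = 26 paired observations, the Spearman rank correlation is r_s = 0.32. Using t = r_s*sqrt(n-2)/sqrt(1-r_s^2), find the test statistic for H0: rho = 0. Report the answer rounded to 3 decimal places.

1.655

1 − r_s² = 1 − 0.1024 = 0.8976;  √(1−r_s²) = 0.947418
√(n−2) = √24 = 4.898979
t = r_s·√(n−2)/√(1−r_s²) = 0.32 · 4.898979 / 0.947418 = 1.655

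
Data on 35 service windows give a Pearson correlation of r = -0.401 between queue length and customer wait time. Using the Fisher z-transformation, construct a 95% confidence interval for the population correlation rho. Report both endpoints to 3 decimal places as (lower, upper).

z_r = atanh(-0.401) = -0.424840;  SE = 1/√(n−3) = 1/√32 = 0.176777
z-limits: -0.424840 ± 1.960·0.176777 = -0.424840 ± 0.346483 = [-0.771323, -0.078357]
ρ-limits: (tanh -0.771323, tanh -0.078357) = (-0.648, -0.078)

(-0.648, -0.078)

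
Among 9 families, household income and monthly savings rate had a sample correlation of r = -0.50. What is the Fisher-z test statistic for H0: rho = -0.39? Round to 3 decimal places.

-0.337

Fisher z: atanh(-0.50) = -0.549306, atanh(-0.39) = -0.411800
z = (z_r − z_0)·√(n−3) = (-0.549306 − (-0.411800))·√6 = -0.137506 · 2.449490 = -0.337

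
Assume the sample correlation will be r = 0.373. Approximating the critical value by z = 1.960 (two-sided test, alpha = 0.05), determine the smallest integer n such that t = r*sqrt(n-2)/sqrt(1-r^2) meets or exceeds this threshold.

Need r·√(n−2)/√(1−r²) ≥ 1.960
√(n−2) ≥ 1.960·√(1−0.139129) / 0.373 = 1.960·0.927831 / 0.373 = 4.8755
n−2 ≥ 23.7705  ⇒  n ≥ 25.7705
Smallest integer n = 26

26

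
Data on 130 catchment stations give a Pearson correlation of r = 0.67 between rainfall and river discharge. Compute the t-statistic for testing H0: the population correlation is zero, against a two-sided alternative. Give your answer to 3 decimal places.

1 − r² = 1 − 0.4489 = 0.5511;  √(1−r²) = 0.742361
√(n−2) = √128 = 11.313708
t = r·√(n−2)/√(1−r²) = 0.67 · 11.313708 / 0.742361 = 10.211

10.211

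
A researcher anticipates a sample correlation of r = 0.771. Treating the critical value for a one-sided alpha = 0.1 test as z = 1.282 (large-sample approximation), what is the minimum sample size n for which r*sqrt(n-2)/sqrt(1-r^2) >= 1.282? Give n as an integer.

r√(n−2)/√(1−r²) ≥ 1.282  ⇔  n−2 ≥ (1.282)²·(1−r²)/r²
(1−r²)/r² = (1−0.594441)/0.594441 = 0.6823
n ≥ 2 + 1.643524·0.6823 = 2 + 1.1214 = 3.1214
⌈3.1214⌉ = 4

4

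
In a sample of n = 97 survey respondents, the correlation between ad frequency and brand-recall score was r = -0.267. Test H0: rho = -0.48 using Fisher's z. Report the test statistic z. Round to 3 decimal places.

z_r = atanh(-0.267) = -0.273631,  z_0 = atanh(-0.48) = -0.522984
SE = 1/√(n−3) = 1/√94 = 0.103142
z = (z_r − z_0)/SE = (-0.273631 − (-0.522984)) / 0.103142 = 0.249353 / 0.103142 = 2.418

2.418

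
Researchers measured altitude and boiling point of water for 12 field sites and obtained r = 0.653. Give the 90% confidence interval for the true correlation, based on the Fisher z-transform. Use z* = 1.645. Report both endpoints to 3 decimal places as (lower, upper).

(0.228, 0.869)

z_r = atanh(0.653) = 0.780511;  SE = 1/√(n−3) = 1/√9 = 0.333333
z-limits: 0.780511 ± 1.645·0.333333 = 0.780511 ± 0.548333 = [0.232178, 1.328844]
ρ-limits: (tanh 0.232178, tanh 1.328844) = (0.228, 0.869)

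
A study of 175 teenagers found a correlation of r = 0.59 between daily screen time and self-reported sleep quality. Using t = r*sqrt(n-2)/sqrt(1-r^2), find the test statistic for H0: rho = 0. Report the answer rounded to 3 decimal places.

9.611

t = r·√(n−2) / √(1−r²) with r = 0.59, n = 175
  = 0.59·√173 / √(1 − 0.3481)
  = 0.59·13.152946 / 0.807403
  = 7.760238 / 0.807403 = 9.611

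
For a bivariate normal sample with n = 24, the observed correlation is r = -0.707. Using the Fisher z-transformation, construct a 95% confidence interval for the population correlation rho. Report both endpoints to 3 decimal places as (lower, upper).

Fisher z: z_r = atanh(r) = ½·ln((1+(-0.707))/(1−(-0.707))) = -0.881160
SE(z) = 1/√(n−3) = 1/√21 = 0.218218
95% ⇒ z* = 1.960; margin = 1.960·0.218218 = 0.427707
CI on z-scale: (-1.308867, -0.453453)
Back-transform: tanh(-1.308867) = -0.863988, tanh(-0.453453) = -0.424733

(-0.864, -0.425)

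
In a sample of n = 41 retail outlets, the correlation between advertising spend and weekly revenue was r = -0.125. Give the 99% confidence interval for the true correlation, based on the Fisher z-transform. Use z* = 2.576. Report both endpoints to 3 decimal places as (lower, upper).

Fisher z: z_r = atanh(r) = ½·ln((1+(-0.125))/(1−(-0.125))) = -0.125657
SE(z) = 1/√(n−3) = 1/√38 = 0.162221
99% ⇒ z* = 2.576; margin = 2.576·0.162221 = 0.417881
CI on z-scale: (-0.543538, 0.292224)
Back-transform: tanh(-0.543538) = -0.495661, tanh(0.292224) = 0.284180

(-0.496, 0.284)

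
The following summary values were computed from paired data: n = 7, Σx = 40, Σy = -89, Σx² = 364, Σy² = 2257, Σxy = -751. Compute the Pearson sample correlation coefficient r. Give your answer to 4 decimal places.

S_xy = nΣxy − ΣxΣy = 7·(-751) − 40·(-89) = -5257 − (-3560) = -1697
S_xx = nΣx² − (Σx)² = 7·364 − 40² = 2548 − 1600 = 948
S_yy = nΣy² − (Σy)² = 7·2257 − (-89)² = 15799 − 7921 = 7878
r = S_xy / √(S_xx·S_yy) = -1697 / √(948·7878) = -1697 / √7468344 = -1697 / 2732.8271 = -0.6210

-0.6210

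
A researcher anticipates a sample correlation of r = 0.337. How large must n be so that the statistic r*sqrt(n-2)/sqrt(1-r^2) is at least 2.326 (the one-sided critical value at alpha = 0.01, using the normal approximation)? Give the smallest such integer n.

45

Need r·√(n−2)/√(1−r²) ≥ 2.326
√(n−2) ≥ 2.326·√(1−0.113569) / 0.337 = 2.326·0.941505 / 0.337 = 6.4983
n−2 ≥ 42.2279  ⇒  n ≥ 44.2279
Smallest integer n = 45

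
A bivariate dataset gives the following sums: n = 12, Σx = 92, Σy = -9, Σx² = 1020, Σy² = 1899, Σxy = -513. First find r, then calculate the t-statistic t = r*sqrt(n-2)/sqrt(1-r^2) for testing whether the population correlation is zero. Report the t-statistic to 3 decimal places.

-2.225

Numerator: nΣxy − (Σx)(Σy) = 12·(-513) − (92)(-9) = -5328
Denominator: √[(nΣx²−(Σx)²)(nΣy²−(Σy)²)]
  nΣx²−(Σx)² = 12·1020 − 8464 = 3776;  nΣy²−(Σy)² = 12·1899 − 81 = 22707
  √(3776·22707) = √85741632 = 9259.6777
r = -5328 / 9259.6777 = -0.5754
t = r·√(n−2)/√(1−r²) = -0.5754·√10 / √(1−0.331085) = -1.819575 / 0.817872 = -2.225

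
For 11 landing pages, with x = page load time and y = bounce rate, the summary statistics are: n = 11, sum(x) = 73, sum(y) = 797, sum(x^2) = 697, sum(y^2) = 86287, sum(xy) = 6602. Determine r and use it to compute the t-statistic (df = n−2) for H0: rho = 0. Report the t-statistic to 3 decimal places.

Numerator: nΣxy − (Σx)(Σy) = 11·6602 − (73)(797) = 14441
Denominator: √[(nΣx²−(Σx)²)(nΣy²−(Σy)²)]
  nΣx²−(Σx)² = 11·697 − 5329 = 2338;  nΣy²−(Σy)² = 11·86287 − 635209 = 313948
  √(2338·313948) = √734010424 = 27092.6267
r = 14441 / 27092.6267 = 0.5330
t = r·√(n−2)/√(1−r²) = 0.5330·√9 / √(1−0.284089) = 1.599000 / 0.846115 = 1.890

1.890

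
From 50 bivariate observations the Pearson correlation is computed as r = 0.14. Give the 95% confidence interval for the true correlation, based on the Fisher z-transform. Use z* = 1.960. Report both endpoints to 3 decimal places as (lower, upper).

z_r = atanh(0.14) = 0.140926;  SE = 1/√(n−3) = 1/√47 = 0.145865
z-limits: 0.140926 ± 1.960·0.145865 = 0.140926 ± 0.285895 = [-0.144969, 0.426821]
ρ-limits: (tanh -0.144969, tanh 0.426821) = (-0.144, 0.403)

(-0.144, 0.403)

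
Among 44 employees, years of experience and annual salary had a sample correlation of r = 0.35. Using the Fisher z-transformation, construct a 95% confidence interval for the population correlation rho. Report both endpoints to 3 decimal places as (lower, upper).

(0.059, 0.586)

z_r = atanh(0.35) = 0.365444;  SE = 1/√(n−3) = 1/√41 = 0.156174
z-limits: 0.365444 ± 1.960·0.156174 = 0.365444 ± 0.306101 = [0.059343, 0.671545]
ρ-limits: (tanh 0.059343, tanh 0.671545) = (0.059, 0.586)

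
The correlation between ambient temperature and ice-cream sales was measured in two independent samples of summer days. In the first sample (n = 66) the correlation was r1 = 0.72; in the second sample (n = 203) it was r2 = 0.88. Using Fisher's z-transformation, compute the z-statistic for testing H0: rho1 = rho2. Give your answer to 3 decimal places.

-3.240

z1 = atanh(0.72) = 0.907645,  z2 = atanh(0.88) = 1.375768
SE = √(1/(n1−3) + 1/(n2−3)) = √(1/63 + 1/200) = √(0.0158730 + 0.0050000) = √0.0208730 = 0.144475
z = (z1 − z2)/SE = (0.907645 − 1.375768) / 0.144475 = -0.468123 / 0.144475 = -3.240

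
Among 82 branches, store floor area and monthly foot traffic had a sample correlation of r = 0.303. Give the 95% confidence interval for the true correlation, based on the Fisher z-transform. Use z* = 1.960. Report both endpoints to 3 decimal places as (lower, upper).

z_r = atanh(0.303) = 0.312820;  SE = 1/√(n−3) = 1/√79 = 0.112509
z-limits: 0.312820 ± 1.960·0.112509 = 0.312820 ± 0.220518 = [0.092302, 0.533338]
ρ-limits: (tanh 0.092302, tanh 0.533338) = (0.092, 0.488)

(0.092, 0.488)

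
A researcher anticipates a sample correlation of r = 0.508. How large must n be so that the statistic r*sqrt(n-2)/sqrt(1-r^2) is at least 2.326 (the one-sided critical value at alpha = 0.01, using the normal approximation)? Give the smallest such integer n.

r√(n−2)/√(1−r²) ≥ 2.326  ⇔  n−2 ≥ (2.326)²·(1−r²)/r²
(1−r²)/r² = (1−0.258064)/0.258064 = 2.8750
n ≥ 2 + 5.410276·2.8750 = 2 + 15.5545 = 17.5545
⌈17.5545⌉ = 18

18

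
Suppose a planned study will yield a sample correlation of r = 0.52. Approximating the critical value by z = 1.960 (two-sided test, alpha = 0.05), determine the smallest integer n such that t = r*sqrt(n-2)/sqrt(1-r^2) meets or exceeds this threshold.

Need r·√(n−2)/√(1−r²) ≥ 1.960
√(n−2) ≥ 1.960·√(1−0.2704) / 0.52 = 1.960·0.854166 / 0.52 = 3.2195
n−2 ≥ 10.3652  ⇒  n ≥ 12.3652
Smallest integer n = 13

13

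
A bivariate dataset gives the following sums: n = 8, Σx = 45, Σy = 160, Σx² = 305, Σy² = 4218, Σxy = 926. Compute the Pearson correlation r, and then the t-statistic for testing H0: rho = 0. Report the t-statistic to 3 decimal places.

0.279

S_xy = nΣxy − ΣxΣy = 8·926 − 45·160 = 7408 − 7200 = 208
S_xx = nΣx² − (Σx)² = 8·305 − 45² = 2440 − 2025 = 415
S_yy = nΣy² − (Σy)² = 8·4218 − 160² = 33744 − 25600 = 8144
r = S_xy / √(S_xx·S_yy) = 208 / √(415·8144) = 208 / √3379760 = 208 / 1838.4124 = 0.1131
t = r·√(n−2)/√(1−r²) = 0.1131·√6 / √(1−0.012792) = 0.277037 / 0.993583 = 0.279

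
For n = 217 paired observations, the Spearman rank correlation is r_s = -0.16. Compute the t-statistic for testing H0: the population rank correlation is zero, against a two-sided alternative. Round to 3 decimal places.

t = r_s·√(n−2) / √(1−r_s²) with r_s = -0.16, n = 217
  = -0.16·√215 / √(1 − 0.0256)
  = -0.16·14.662878 / 0.987117
  = -2.346060 / 0.987117 = -2.377

-2.377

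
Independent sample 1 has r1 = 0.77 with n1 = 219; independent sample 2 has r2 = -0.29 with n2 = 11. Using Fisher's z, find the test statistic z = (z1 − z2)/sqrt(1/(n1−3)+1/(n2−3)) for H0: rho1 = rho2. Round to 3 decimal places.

3.663

Fisher z-transforms: z1 = atanh(0.77) = 1.020328, z2 = atanh(-0.29) = -0.298566; difference d = 1.318894
Var(d) = 1/216 + 1/8 = 0.0046296 + 0.1250000 = 0.1296296
z = d/√Var(d) = 1.318894 / √0.1296296 = 1.318894 / 0.360041 = 3.663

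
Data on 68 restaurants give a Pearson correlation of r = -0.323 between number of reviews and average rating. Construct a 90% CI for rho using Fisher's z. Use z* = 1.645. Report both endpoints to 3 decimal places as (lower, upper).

(-0.492, -0.130)

Fisher z: z_r = atanh(r) = ½·ln((1+(-0.323))/(1−(-0.323))) = -0.334993
SE(z) = 1/√(n−3) = 1/√65 = 0.124035
90% ⇒ z* = 1.645; margin = 1.645·0.124035 = 0.204038
CI on z-scale: (-0.539031, -0.130955)
Back-transform: tanh(-0.539031) = -0.492254, tanh(-0.130955) = -0.130212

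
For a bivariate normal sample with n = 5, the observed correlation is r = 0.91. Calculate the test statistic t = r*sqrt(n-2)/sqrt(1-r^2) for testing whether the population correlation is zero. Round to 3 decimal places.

3.802

t = r·√(n−2) / √(1−r²) with r = 0.91, n = 5
  = 0.91·√3 / √(1 − 0.8281)
  = 0.91·1.732051 / 0.414608
  = 1.576166 / 0.414608 = 3.802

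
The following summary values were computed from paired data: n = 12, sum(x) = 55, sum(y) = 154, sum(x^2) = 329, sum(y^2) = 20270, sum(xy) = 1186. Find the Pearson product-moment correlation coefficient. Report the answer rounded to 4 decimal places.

Numerator: nΣxy − (Σx)(Σy) = 12·1186 − (55)(154) = 5762
Denominator: √[(nΣx²−(Σx)²)(nΣy²−(Σy)²)]
  nΣx²−(Σx)² = 12·329 − 3025 = 923;  nΣy²−(Σy)² = 12·20270 − 23716 = 219524
  √(923·219524) = √202620652 = 14234.4881
r = 5762 / 14234.4881 = 0.4048

0.4048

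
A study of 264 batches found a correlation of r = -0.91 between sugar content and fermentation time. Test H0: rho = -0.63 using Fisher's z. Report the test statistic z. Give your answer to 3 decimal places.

-12.700

Fisher z: atanh(-0.91) = -1.527524, atanh(-0.63) = -0.741416
z = (z_r − z_0)·√(n−3) = (-1.527524 − (-0.741416))·√261 = -0.786108 · 16.155494 = -12.700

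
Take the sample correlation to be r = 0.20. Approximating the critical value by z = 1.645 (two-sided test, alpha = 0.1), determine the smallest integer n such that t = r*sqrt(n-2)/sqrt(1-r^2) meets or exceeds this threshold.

r√(n−2)/√(1−r²) ≥ 1.645  ⇔  n−2 ≥ (1.645)²·(1−r²)/r²
(1−r²)/r² = (1−0.0400)/0.0400 = 24.0000
n ≥ 2 + 2.706025·24.0000 = 2 + 64.9446 = 66.9446
⌈66.9446⌉ = 67

67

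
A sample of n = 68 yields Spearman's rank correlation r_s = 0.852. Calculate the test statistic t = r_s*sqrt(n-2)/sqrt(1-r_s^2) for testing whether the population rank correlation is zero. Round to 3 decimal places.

1 − r_s² = 1 − 0.725904 = 0.274096;  √(1−r_s²) = 0.523542
√(n−2) = √66 = 8.124038
t = r_s·√(n−2)/√(1−r_s²) = 0.852 · 8.124038 / 0.523542 = 13.221

13.221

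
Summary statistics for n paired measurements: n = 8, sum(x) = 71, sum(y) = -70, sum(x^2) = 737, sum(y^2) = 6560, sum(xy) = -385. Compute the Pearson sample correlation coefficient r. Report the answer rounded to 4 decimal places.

0.2963

Numerator: nΣxy − (Σx)(Σy) = 8·(-385) − (71)(-70) = 1890
Denominator: √[(nΣx²−(Σx)²)(nΣy²−(Σy)²)]
  nΣx²−(Σx)² = 8·737 − 5041 = 855;  nΣy²−(Σy)² = 8·6560 − 4900 = 47580
  √(855·47580) = √40680900 = 6378.1580
r = 1890 / 6378.1580 = 0.2963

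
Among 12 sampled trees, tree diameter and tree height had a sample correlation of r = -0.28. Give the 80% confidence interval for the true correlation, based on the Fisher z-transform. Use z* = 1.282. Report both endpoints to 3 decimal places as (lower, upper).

(-0.614, 0.139)

z_r = atanh(-0.28) = -0.287682;  SE = 1/√(n−3) = 1/√9 = 0.333333
z-limits: -0.287682 ± 1.282·0.333333 = -0.287682 ± 0.427333 = [-0.715015, 0.139651]
ρ-limits: (tanh -0.715015, tanh 0.139651) = (-0.614, 0.139)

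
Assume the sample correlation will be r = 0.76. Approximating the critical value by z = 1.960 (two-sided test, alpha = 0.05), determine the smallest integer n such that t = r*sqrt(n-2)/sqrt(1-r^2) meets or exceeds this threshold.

5

r√(n−2)/√(1−r²) ≥ 1.960  ⇔  n−2 ≥ (1.960)²·(1−r²)/r²
(1−r²)/r² = (1−0.5776)/0.5776 = 0.7313
n ≥ 2 + 3.8416·0.7313 = 2 + 2.8094 = 4.8094
⌈4.8094⌉ = 5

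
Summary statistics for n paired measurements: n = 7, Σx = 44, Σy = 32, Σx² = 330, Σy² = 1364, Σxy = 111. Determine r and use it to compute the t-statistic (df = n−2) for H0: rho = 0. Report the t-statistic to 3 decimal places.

Numerator: nΣxy − (Σx)(Σy) = 7·111 − (44)(32) = -631
Denominator: √[(nΣx²−(Σx)²)(nΣy²−(Σy)²)]
  nΣx²−(Σx)² = 7·330 − 1936 = 374;  nΣy²−(Σy)² = 7·1364 − 1024 = 8524
  √(374·8524) = √3187976 = 1785.4904
r = -631 / 1785.4904 = -0.3534
t = r·√(n−2)/√(1−r²) = -0.3534·√5 / √(1−0.124892) = -0.790226 / 0.935472 = -0.845

-0.845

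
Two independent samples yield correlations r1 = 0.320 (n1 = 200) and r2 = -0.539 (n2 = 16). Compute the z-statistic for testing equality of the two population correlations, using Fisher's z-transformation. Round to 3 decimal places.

3.263

Fisher z-transforms: z1 = atanh(0.320) = 0.331647, z2 = atanh(-0.539) = -0.602745; difference d = 0.934392
Var(d) = 1/197 + 1/13 = 0.0050761 + 0.0769231 = 0.0819992
z = d/√Var(d) = 0.934392 / √0.0819992 = 0.934392 / 0.286355 = 3.263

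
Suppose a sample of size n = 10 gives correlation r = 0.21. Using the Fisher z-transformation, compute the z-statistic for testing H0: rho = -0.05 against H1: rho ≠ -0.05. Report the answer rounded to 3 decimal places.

Fisher z: atanh(0.21) = 0.213171, atanh(-0.05) = -0.050042
z = (z_r − z_0)·√(n−3) = (0.213171 − (-0.050042))·√7 = 0.263213 · 2.645751 = 0.696

0.696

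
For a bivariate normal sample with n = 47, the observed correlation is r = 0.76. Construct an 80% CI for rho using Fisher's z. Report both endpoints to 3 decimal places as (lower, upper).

z_r = atanh(0.76) = 0.996215;  SE = 1/√(n−3) = 1/√44 = 0.150756
z-limits: 0.996215 ± 1.282·0.150756 = 0.996215 ± 0.193269 = [0.802946, 1.189484]
ρ-limits: (tanh 0.802946, tanh 1.189484) = (0.666, 0.830)

(0.666, 0.830)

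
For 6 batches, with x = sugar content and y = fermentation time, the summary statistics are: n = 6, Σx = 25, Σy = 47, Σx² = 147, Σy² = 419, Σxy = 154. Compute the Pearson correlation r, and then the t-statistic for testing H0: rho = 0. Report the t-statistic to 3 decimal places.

-4.047

S_xy = nΣxy − ΣxΣy = 6·154 − 25·47 = 924 − 1175 = -251
S_xx = nΣx² − (Σx)² = 6·147 − 25² = 882 − 625 = 257
S_yy = nΣy² − (Σy)² = 6·419 − 47² = 2514 − 2209 = 305
r = S_xy / √(S_xx·S_yy) = -251 / √(257·305) = -251 / √78385 = -251 / 279.9732 = -0.8965
t = r·√(n−2)/√(1−r²) = -0.8965·√4 / √(1−0.803712) = -1.793000 / 0.443044 = -4.047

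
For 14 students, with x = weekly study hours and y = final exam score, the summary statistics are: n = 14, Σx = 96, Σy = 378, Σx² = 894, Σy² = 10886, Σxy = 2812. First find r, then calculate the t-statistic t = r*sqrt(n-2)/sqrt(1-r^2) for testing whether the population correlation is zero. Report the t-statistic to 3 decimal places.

Numerator: nΣxy − (Σx)(Σy) = 14·2812 − (96)(378) = 3080
Denominator: √[(nΣx²−(Σx)²)(nΣy²−(Σy)²)]
  nΣx²−(Σx)² = 14·894 − 9216 = 3300;  nΣy²−(Σy)² = 14·10886 − 142884 = 9520
  √(3300·9520) = √31416000 = 5604.9978
r = 3080 / 5604.9978 = 0.5495
t = r·√(n−2)/√(1−r²) = 0.5495·√12 / √(1−0.301950) = 1.903524 / 0.835494 = 2.278

2.278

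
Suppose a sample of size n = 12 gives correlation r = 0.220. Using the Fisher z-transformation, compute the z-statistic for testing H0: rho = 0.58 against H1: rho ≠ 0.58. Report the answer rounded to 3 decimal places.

-1.316

z_r = atanh(0.220) = 0.223656,  z_0 = atanh(0.58) = 0.662463
SE = 1/√(n−3) = 1/√9 = 0.333333
z = (z_r − z_0)/SE = (0.223656 − 0.662463) / 0.333333 = -0.438807 / 0.333333 = -1.316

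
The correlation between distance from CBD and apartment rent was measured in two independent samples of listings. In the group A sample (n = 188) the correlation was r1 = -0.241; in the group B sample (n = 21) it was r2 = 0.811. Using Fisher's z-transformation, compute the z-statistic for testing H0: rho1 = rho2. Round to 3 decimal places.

-5.572

Fisher z-transforms: z1 = atanh(-0.241) = -0.245836, z2 = atanh(0.811) = 1.129944; difference d = -1.375780
Var(d) = 1/185 + 1/18 = 0.0054054 + 0.0555556 = 0.0609610
z = d/√Var(d) = -1.375780 / √0.0609610 = -1.375780 / 0.246903 = -5.572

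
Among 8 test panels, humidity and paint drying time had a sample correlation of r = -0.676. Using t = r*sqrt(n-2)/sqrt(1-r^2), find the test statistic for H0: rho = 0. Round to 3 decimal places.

-2.247

t = r·√(n−2) / √(1−r²) with r = -0.676, n = 8
  = -0.676·√6 / √(1 − 0.456976)
  = -0.676·2.449490 / 0.736902
  = -1.655855 / 0.736902 = -2.247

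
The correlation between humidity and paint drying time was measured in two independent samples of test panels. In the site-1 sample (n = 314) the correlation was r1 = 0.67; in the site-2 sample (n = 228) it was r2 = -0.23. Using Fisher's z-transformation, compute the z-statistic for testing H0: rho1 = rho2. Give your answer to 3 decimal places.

11.939

z1 = atanh(0.67) = 0.810743,  z2 = atanh(-0.23) = -0.234189
SE = √(1/(n1−3) + 1/(n2−3)) = √(1/311 + 1/225) = √(0.0032154 + 0.0044444) = √0.0076598 = 0.087520
z = (z1 − z2)/SE = (0.810743 − (-0.234189)) / 0.087520 = 1.044932 / 0.087520 = 11.939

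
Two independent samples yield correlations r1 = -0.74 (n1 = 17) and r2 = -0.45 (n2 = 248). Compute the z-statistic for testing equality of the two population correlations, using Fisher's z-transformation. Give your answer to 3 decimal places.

Fisher z-transforms: z1 = atanh(-0.74) = -0.950479, z2 = atanh(-0.45) = -0.484700; difference d = -0.465779
Var(d) = 1/14 + 1/245 = 0.0714286 + 0.0040816 = 0.0755102
z = d/√Var(d) = -0.465779 / √0.0755102 = -0.465779 / 0.274791 = -1.695

-1.695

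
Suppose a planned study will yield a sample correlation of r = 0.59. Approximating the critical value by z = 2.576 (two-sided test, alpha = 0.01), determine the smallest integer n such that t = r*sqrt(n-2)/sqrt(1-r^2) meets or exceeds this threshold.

15

Need r·√(n−2)/√(1−r²) ≥ 2.576
√(n−2) ≥ 2.576·√(1−0.3481) / 0.59 = 2.576·0.807403 / 0.59 = 3.5252
n−2 ≥ 12.4270  ⇒  n ≥ 14.4270
Smallest integer n = 15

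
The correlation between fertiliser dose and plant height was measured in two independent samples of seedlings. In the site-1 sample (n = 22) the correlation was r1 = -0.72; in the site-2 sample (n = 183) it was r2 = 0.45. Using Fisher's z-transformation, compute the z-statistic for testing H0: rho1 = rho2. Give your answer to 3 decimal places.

-5.772

Fisher z-transforms: z1 = atanh(-0.72) = -0.907645, z2 = atanh(0.45) = 0.484700; difference d = -1.392345
Var(d) = 1/19 + 1/180 = 0.0526316 + 0.0055556 = 0.0581872
z = d/√Var(d) = -1.392345 / √0.0581872 = -1.392345 / 0.241220 = -5.772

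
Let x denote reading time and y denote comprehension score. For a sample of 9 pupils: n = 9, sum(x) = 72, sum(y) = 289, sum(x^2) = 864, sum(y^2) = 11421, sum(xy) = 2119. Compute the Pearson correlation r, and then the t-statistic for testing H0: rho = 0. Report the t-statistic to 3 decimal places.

-0.671

Numerator: nΣxy − (Σx)(Σy) = 9·2119 − (72)(289) = -1737
Denominator: √[(nΣx²−(Σx)²)(nΣy²−(Σy)²)]
  nΣx²−(Σx)² = 9·864 − 5184 = 2592;  nΣy²−(Σy)² = 9·11421 − 83521 = 19268
  √(2592·19268) = √49942656 = 7067.0118
r = -1737 / 7067.0118 = -0.2458
t = r·√(n−2)/√(1−r²) = -0.2458·√7 / √(1−0.060418) = -0.650326 / 0.969320 = -0.671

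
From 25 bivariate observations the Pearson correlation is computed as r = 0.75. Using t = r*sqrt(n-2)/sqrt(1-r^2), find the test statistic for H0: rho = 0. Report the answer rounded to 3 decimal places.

5.438

1 − r² = 1 − 0.5625 = 0.4375;  √(1−r²) = 0.661438
√(n−2) = √23 = 4.795832
t = r·√(n−2)/√(1−r²) = 0.75 · 4.795832 / 0.661438 = 5.438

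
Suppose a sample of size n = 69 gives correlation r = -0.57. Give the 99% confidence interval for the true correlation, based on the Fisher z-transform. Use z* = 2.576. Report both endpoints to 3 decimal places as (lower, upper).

(-0.746, -0.319)

Fisher z: z_r = atanh(r) = ½·ln((1+(-0.57))/(1−(-0.57))) = -0.647523
SE(z) = 1/√(n−3) = 1/√66 = 0.123091
99% ⇒ z* = 2.576; margin = 2.576·0.123091 = 0.317082
CI on z-scale: (-0.964605, -0.330441)
Back-transform: tanh(-0.964605) = -0.746324, tanh(-0.330441) = -0.318917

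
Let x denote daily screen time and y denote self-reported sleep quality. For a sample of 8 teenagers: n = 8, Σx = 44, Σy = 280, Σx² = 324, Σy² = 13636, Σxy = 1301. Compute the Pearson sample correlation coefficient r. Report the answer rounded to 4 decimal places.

-0.4261

Numerator: nΣxy − (Σx)(Σy) = 8·1301 − (44)(280) = -1912
Denominator: √[(nΣx²−(Σx)²)(nΣy²−(Σy)²)]
  nΣx²−(Σx)² = 8·324 − 1936 = 656;  nΣy²−(Σy)² = 8·13636 − 78400 = 30688
  √(656·30688) = √20131328 = 4486.7948
r = -1912 / 4486.7948 = -0.4261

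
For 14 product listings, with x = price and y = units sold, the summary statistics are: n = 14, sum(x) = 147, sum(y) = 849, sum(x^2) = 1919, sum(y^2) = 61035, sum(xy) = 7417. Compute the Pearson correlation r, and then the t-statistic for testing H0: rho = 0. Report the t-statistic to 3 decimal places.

-4.476

Numerator: nΣxy − (Σx)(Σy) = 14·7417 − (147)(849) = -20965
Denominator: √[(nΣx²−(Σx)²)(nΣy²−(Σy)²)]
  nΣx²−(Σx)² = 14·1919 − 21609 = 5257;  nΣy²−(Σy)² = 14·61035 − 720801 = 133689
  √(5257·133689) = √702803073 = 26510.4333
r = -20965 / 26510.4333 = -0.7908
t = r·√(n−2)/√(1−r²) = -0.7908·√12 / √(1−0.625365) = -2.739412 / 0.612074 = -4.476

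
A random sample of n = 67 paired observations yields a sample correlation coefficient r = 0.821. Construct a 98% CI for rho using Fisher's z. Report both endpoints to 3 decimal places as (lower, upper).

Fisher z: z_r = atanh(r) = ½·ln((1+0.821)/(1−0.821)) = 1.159878
SE(z) = 1/√(n−3) = 1/√64 = 0.125000
98% ⇒ z* = 2.326; margin = 2.326·0.125000 = 0.290750
CI on z-scale: (0.869128, 1.450628)
Back-transform: tanh(0.869128) = 0.700931, tanh(1.450628) = 0.895817

(0.701, 0.896)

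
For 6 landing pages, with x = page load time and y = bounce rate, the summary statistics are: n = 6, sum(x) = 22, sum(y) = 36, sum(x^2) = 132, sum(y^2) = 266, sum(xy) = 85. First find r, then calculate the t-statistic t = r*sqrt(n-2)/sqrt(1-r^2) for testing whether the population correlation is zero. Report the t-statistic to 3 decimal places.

-4.970

S_xy = nΣxy − ΣxΣy = 6·85 − 22·36 = 510 − 792 = -282
S_xx = nΣx² − (Σx)² = 6·132 − 22² = 792 − 484 = 308
S_yy = nΣy² − (Σy)² = 6·266 − 36² = 1596 − 1296 = 300
r = S_xy / √(S_xx·S_yy) = -282 / √(308·300) = -282 / √92400 = -282 / 303.9737 = -0.9277
t = r·√(n−2)/√(1−r²) = -0.9277·√4 / √(1−0.860627) = -1.855400 / 0.373327 = -4.970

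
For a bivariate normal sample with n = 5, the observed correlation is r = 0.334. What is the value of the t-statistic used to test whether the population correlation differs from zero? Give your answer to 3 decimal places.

0.614

t = r·√(n−2) / √(1−r²) with r = 0.334, n = 5
  = 0.334·√3 / √(1 − 0.111556)
  = 0.334·1.732051 / 0.942573
  = 0.578505 / 0.942573 = 0.614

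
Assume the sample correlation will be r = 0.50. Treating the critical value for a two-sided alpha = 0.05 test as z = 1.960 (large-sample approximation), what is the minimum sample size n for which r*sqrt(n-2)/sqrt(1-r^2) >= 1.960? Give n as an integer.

Need r·√(n−2)/√(1−r²) ≥ 1.960
√(n−2) ≥ 1.960·√(1−0.2500) / 0.50 = 1.960·0.866025 / 0.50 = 3.3948
n−2 ≥ 11.5247  ⇒  n ≥ 13.5247
Smallest integer n = 14

14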